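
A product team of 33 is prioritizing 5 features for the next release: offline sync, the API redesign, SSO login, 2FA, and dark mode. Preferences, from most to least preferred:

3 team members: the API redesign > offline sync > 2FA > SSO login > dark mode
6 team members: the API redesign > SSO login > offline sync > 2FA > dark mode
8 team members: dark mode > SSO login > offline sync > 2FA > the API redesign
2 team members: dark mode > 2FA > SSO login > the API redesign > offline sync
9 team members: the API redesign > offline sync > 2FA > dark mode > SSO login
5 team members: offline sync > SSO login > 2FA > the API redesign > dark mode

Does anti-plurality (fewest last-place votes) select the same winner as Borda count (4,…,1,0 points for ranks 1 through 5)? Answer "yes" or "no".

no

Anti-plurality — last-place votes: offline sync 2, the API redesign 8, SSO login 9, 2FA 0, dark mode 14. Winner: 2FA.
Borda — scores: offline sync 84, the API redesign 79, SSO login 64, 2FA 54, dark mode 49. Winner: offline sync.
The two methods disagree.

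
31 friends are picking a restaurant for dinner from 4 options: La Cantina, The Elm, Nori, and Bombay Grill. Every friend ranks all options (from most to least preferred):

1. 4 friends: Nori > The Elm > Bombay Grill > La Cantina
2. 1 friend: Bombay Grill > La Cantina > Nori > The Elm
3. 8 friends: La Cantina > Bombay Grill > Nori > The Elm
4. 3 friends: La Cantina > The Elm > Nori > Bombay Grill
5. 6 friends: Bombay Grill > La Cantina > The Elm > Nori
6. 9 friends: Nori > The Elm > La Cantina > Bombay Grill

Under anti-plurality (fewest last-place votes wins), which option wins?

Last-place votes: La Cantina 4, The Elm 9, Nori 6, Bombay Grill 12.
La Cantina is ranked last by the fewest voters, so La Cantina wins.

La Cantina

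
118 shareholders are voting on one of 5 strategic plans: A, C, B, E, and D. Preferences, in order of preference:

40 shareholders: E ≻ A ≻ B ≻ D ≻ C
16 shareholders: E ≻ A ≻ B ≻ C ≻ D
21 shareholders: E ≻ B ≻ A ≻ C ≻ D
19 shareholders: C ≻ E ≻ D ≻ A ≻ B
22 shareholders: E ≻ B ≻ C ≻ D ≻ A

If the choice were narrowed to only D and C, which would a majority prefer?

C

Voters preferring D to C: 40; preferring C to D: 78.
C wins the head-to-head.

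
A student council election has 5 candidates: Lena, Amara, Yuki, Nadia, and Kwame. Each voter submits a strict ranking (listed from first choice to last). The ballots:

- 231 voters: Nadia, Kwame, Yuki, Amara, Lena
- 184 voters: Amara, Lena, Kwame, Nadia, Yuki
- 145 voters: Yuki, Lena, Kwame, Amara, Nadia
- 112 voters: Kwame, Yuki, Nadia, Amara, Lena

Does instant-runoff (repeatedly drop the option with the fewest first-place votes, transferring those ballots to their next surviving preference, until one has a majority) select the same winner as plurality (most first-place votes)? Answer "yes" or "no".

Instant-runoff — R1 Lena 0, Amara 184, Yuki 145, Nadia 231, Kwame 112 (Lena out); R2 Amara 184, Yuki 145, Nadia 231, Kwame 112 (Kwame out); R3 Amara 184, Yuki 257, Nadia 231 (Amara out); R4 Yuki 257, Nadia 415 (Nadia winner). Winner: Nadia.
Plurality — first-place votes: Lena 0, Amara 184, Yuki 145, Nadia 231, Kwame 112. Winner: Nadia.
The two methods agree.

yes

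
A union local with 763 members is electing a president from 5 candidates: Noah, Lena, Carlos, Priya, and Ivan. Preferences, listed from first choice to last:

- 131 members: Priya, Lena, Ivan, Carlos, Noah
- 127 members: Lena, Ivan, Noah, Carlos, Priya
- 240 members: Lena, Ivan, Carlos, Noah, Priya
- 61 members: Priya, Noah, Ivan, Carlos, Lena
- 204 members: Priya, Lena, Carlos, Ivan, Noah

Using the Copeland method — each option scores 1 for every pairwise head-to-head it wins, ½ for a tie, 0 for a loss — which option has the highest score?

Priya

Noah: loses to Lena, Carlos, Priya, and Ivan → score 0.
Lena: beats Noah, Carlos, and Ivan; loses to Priya → score 3.
Carlos: beats Noah; loses to Lena, Priya, and Ivan → score 1.
Priya: beats Noah, Lena, Carlos, and Ivan → score 4.
Ivan: beats Noah and Carlos; loses to Lena and Priya → score 2.
Priya has the best pairwise record.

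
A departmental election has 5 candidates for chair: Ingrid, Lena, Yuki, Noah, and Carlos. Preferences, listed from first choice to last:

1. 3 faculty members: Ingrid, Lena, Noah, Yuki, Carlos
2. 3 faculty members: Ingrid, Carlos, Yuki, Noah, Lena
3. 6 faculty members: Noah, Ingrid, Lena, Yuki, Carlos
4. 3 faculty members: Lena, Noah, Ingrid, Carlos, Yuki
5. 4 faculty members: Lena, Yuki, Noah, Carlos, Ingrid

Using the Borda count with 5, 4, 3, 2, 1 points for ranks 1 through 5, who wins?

Noah

Ingrid: 3·5 + 3·5 + 6·4 + 3·3 + 4·1 = 67
Lena: 3·4 + 3·1 + 6·3 + 3·5 + 4·5 = 68
Yuki: 3·2 + 3·3 + 6·2 + 3·1 + 4·4 = 46
Noah: 3·3 + 3·2 + 6·5 + 3·4 + 4·3 = 69
Carlos: 3·1 + 3·4 + 6·1 + 3·2 + 4·2 = 35
Noah has the highest Borda score (69).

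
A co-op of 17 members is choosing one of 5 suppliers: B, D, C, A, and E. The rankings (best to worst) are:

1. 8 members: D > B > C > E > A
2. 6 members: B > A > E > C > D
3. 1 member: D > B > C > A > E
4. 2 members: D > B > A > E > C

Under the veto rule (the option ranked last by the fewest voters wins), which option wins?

B

Last-place votes: B 0, D 6, C 2, A 8, E 1.
B is ranked last by the fewest voters, so B wins.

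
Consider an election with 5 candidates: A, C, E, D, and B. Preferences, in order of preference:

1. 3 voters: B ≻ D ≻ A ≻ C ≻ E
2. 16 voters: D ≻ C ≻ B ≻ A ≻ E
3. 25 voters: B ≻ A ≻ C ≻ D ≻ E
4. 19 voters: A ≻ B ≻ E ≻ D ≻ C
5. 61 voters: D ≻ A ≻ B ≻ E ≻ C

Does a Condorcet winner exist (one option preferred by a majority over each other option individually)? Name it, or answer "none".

D vs A: 80–44 for D.
D vs C: 99–25 for D.
D vs E: 105–19 for D.
D vs B: 77–47 for D.
D beats every other option head-to-head.

D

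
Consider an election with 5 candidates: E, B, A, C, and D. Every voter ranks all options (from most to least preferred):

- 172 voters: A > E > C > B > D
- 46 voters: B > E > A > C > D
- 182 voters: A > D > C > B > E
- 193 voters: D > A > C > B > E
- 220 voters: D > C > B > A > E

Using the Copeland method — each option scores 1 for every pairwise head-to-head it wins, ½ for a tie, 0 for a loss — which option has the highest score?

D

E: loses to B, A, C, and D → score 0.
B: beats E; loses to A, C, and D → score 1.
A: beats E, B, and C; loses to D → score 3.
C: beats E and B; loses to A and D → score 2.
D: beats E, B, A, and C → score 4.
D has the best pairwise record.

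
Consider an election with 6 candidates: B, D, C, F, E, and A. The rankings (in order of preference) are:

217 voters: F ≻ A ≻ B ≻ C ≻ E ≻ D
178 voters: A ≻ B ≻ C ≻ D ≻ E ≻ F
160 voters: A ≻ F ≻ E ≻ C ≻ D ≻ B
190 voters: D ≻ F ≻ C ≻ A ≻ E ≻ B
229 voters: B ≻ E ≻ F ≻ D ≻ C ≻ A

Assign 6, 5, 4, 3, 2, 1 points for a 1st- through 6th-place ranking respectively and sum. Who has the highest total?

B: 217·4 + 178·5 + 160·1 + 190·1 + 229·6 = 3482
D: 217·1 + 178·3 + 160·2 + 190·6 + 229·3 = 2898
C: 217·3 + 178·4 + 160·3 + 190·4 + 229·2 = 3061
F: 217·6 + 178·1 + 160·5 + 190·5 + 229·4 = 4146
E: 217·2 + 178·2 + 160·4 + 190·2 + 229·5 = 2955
A: 217·5 + 178·6 + 160·6 + 190·3 + 229·1 = 3912
F has the highest Borda score (4146).

F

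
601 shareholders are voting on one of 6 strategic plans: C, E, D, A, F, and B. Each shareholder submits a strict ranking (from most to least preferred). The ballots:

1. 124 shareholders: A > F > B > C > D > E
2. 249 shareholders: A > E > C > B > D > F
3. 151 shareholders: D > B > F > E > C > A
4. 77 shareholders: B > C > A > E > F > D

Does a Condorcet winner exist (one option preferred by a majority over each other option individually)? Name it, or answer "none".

A

A vs C: 373–228 for A.
A vs E: 450–151 for A.
A vs D: 450–151 for A.
A vs F: 450–151 for A.
A vs B: 373–228 for A.
A beats every other option head-to-head.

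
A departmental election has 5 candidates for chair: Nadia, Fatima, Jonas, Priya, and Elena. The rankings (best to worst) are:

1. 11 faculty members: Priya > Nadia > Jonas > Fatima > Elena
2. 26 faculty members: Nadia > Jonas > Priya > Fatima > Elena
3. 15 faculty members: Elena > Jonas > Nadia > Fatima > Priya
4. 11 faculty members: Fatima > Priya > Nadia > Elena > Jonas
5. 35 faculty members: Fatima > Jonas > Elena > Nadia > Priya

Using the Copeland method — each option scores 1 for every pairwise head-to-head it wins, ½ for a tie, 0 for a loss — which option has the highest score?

Nadia: beats Fatima and Priya; loses to Jonas and Elena → score 2.
Fatima: beats Priya and Elena; loses to Nadia and Jonas → score 2.
Jonas: beats Nadia, Fatima, Priya, and Elena → score 4.
Priya: loses to Nadia, Fatima, Jonas, and Elena → score 0.
Elena: beats Nadia and Priya; loses to Fatima and Jonas → score 2.
Jonas has the best pairwise record.

Jonas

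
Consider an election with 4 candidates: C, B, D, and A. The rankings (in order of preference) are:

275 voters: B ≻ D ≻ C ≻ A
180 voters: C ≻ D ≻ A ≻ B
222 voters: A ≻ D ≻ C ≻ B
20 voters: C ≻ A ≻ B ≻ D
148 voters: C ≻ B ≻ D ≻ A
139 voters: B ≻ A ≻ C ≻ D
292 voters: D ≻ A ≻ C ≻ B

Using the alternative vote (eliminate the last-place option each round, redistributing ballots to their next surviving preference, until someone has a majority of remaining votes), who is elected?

D

Round 1: C 348, B 414, D 292, A 222. Eliminate A.
Round 2: C 348, B 414, D 514. Eliminate C.
Round 3: B 582, D 694. D has a majority.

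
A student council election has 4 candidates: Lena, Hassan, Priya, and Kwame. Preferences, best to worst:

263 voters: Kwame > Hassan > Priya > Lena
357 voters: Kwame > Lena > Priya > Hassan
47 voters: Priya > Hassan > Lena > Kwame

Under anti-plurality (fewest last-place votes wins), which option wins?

Last-place votes: Lena 263, Hassan 357, Priya 0, Kwame 47.
Priya is ranked last by the fewest voters, so Priya wins.

Priya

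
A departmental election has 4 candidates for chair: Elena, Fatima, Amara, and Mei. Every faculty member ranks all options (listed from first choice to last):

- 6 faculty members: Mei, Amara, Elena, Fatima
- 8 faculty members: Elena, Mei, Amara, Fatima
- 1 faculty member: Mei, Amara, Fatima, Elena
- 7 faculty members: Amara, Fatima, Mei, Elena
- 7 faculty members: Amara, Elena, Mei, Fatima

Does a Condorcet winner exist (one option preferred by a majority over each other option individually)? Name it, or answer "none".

none

Checking pairwise contests:
Amara beats Elena 21–8.
Elena beats Fatima 21–8.
Mei beats Amara 15–14.
Elena beats Mei 15–14.
Every option loses at least one head-to-head, so there is no Condorcet winner.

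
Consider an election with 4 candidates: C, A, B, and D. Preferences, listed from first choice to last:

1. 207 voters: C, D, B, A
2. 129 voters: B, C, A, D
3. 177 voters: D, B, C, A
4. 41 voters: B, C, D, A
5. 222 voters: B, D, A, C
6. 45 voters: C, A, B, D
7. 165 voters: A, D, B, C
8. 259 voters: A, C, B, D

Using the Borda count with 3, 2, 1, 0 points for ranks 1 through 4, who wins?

B

C: 207·3 + 129·2 + 177·1 + 41·2 + 222·0 + 45·3 + 165·0 + 259·2 = 1791
A: 207·0 + 129·1 + 177·0 + 41·0 + 222·1 + 45·2 + 165·3 + 259·3 = 1713
B: 207·1 + 129·3 + 177·2 + 41·3 + 222·3 + 45·1 + 165·1 + 259·1 = 2206
D: 207·2 + 129·0 + 177·3 + 41·1 + 222·2 + 45·0 + 165·2 + 259·0 = 1760
B has the highest Borda score (2206).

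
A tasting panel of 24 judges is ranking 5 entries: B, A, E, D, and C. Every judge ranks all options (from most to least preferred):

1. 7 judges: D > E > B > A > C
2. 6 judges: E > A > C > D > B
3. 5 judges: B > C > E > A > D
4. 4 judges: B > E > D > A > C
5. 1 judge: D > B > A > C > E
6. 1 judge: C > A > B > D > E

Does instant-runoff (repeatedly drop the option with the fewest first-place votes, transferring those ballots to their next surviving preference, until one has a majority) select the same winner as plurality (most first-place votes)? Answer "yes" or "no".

no

Instant-runoff — R1 B 9, A 0, E 6, D 8, C 1 (A out); R2 B 9, E 6, D 8, C 1 (C out); R3 B 10, E 6, D 8 (E out); R4 B 10, D 14 (D winner). Winner: D.
Plurality — first-place votes: B 9, A 0, E 6, D 8, C 1. Winner: B.
The two methods disagree.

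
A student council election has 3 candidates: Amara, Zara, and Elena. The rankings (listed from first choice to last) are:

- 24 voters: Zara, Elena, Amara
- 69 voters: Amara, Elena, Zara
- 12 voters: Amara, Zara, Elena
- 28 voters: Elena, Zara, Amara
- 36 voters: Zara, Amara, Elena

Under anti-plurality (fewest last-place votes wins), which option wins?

Last-place votes: Amara 52, Zara 69, Elena 48.
Elena is ranked last by the fewest voters, so Elena wins.

Elena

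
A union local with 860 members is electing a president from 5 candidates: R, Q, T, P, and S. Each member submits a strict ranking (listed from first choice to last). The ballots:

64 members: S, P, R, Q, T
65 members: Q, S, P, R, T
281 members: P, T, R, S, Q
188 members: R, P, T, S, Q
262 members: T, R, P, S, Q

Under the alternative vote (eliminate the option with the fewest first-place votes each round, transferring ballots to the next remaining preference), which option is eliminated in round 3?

R

Round 1: R 188, Q 65, T 262, P 281, S 64. Eliminate S.
Round 2: R 188, Q 65, T 262, P 345. Eliminate Q.
Round 3: R 188, T 262, P 410. Eliminate R.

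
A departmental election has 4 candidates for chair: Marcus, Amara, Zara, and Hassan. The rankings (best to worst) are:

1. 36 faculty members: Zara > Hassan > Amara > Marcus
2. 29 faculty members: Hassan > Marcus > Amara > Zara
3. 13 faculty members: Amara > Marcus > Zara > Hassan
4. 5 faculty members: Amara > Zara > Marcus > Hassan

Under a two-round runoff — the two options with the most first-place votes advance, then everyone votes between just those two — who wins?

Round 1 first-place votes: Marcus 0, Amara 18, Zara 36, Hassan 29.
Zara and Hassan advance.
Runoff: Zara is preferred to Hassan by 54 voters; Hassan by 29.
Zara wins the runoff.

Zara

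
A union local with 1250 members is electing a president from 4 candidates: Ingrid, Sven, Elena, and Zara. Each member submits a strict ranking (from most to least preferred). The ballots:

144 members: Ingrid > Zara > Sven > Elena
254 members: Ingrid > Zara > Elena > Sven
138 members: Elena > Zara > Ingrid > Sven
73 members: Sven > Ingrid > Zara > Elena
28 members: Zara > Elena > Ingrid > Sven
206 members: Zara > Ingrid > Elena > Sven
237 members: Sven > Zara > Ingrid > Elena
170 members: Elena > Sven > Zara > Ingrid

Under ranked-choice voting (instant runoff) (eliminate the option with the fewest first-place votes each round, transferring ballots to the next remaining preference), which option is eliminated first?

Round 1: Ingrid 398, Sven 310, Elena 308, Zara 234. Eliminate Zara.

Zara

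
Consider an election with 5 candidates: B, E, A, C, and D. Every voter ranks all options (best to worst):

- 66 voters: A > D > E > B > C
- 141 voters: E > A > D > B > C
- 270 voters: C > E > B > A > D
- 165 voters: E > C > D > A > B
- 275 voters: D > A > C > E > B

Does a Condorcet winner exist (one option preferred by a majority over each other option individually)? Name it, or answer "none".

none

Checking pairwise contests:
E beats B 917–0.
C beats E 545–372.
E beats A 576–341.
A beats C 482–435.
E beats D 576–341.
Every option loses at least one head-to-head, so there is no Condorcet winner.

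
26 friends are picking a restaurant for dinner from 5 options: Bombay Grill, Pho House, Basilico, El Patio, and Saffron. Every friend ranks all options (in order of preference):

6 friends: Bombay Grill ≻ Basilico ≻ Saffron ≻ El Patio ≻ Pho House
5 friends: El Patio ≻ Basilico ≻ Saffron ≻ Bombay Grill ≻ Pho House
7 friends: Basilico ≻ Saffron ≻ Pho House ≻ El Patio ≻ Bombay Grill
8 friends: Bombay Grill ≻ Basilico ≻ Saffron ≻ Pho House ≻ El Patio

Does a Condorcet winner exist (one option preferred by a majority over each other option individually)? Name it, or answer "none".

Bombay Grill vs Pho House: 19–7 for Bombay Grill.
Bombay Grill vs Basilico: 14–12 for Bombay Grill.
Bombay Grill vs El Patio: 14–12 for Bombay Grill.
Bombay Grill vs Saffron: 14–12 for Bombay Grill.
Bombay Grill beats every other option head-to-head.

Bombay Grill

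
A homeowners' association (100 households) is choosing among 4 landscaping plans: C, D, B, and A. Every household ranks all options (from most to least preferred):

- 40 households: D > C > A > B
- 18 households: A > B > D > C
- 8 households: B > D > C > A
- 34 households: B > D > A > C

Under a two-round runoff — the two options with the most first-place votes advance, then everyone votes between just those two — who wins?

Round 1 first-place votes: C 0, D 40, B 42, A 18.
B and D advance.
Runoff: B is preferred to D by 60 voters; D by 40.
B wins the runoff.

B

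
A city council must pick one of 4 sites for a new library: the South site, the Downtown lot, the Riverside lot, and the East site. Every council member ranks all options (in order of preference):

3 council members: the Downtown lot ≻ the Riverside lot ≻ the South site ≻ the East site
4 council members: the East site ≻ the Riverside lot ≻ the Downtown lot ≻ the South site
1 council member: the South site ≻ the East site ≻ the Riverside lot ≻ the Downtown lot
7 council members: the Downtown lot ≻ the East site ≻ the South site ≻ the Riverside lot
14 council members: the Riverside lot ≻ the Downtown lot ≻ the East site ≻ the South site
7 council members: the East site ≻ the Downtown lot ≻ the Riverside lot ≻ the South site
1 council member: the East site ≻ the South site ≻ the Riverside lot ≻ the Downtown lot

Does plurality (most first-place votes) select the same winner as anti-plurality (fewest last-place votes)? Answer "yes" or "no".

Plurality — first-place votes: the South site 1, the Downtown lot 10, the Riverside lot 14, the East site 12. Winner: the Riverside lot.
Anti-plurality — last-place votes: the South site 25, the Downtown lot 2, the Riverside lot 7, the East site 3. Winner: the Downtown lot.
The two methods disagree.

no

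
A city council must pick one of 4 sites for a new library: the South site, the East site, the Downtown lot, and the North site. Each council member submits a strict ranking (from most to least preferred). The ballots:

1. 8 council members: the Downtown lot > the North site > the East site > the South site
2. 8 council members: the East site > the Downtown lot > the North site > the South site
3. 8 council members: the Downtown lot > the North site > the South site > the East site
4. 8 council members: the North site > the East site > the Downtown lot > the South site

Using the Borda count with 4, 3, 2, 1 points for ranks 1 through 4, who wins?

the Downtown lot

the South site: 8·1 + 8·1 + 8·2 + 8·1 = 40
the East site: 8·2 + 8·4 + 8·1 + 8·3 = 80
the Downtown lot: 8·4 + 8·3 + 8·4 + 8·2 = 104
the North site: 8·3 + 8·2 + 8·3 + 8·4 = 96
the Downtown lot has the highest Borda score (104).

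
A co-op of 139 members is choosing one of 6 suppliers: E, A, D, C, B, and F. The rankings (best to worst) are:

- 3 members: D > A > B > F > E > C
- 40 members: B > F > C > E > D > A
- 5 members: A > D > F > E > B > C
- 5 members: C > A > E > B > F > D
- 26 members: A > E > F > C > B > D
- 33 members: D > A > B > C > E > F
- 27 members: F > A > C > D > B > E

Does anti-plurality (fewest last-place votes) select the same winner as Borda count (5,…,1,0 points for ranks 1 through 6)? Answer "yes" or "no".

Anti-plurality — last-place votes: E 27, A 40, D 31, C 8, B 0, F 33. Winner: B.
Borda — scores: E 245, A 427, D 294, C 344, B 376, F 399. Winner: A.
The two methods disagree.

no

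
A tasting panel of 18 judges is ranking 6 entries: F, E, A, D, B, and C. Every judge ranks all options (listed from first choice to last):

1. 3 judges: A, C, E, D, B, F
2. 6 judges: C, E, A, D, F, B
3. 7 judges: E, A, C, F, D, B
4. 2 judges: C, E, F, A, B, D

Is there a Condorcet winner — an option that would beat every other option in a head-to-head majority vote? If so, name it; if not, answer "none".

Checking pairwise contests:
E beats F 18–0.
C beats E 11–7.
E beats A 15–3.
E beats D 18–0.
F beats B 15–3.
A beats C 10–8.
Every option loses at least one head-to-head, so there is no Condorcet winner.

none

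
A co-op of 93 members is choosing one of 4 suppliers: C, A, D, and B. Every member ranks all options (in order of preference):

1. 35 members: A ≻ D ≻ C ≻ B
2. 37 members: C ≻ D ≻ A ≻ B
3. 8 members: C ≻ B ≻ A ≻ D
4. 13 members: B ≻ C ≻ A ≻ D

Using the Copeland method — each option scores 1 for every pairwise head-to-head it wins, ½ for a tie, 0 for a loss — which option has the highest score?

C

C: beats A, D, and B → score 3.
A: beats D and B; loses to C → score 2.
D: beats B; loses to C and A → score 1.
B: loses to C, A, and D → score 0.
C has the best pairwise record.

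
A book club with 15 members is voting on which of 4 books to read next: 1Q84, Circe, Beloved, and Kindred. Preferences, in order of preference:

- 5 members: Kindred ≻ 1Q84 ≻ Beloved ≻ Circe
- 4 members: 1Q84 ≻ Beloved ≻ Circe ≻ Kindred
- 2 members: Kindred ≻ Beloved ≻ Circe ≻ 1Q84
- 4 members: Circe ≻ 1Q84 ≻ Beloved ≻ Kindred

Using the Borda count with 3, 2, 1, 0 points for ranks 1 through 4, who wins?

1Q84: 5·2 + 4·3 + 2·0 + 4·2 = 30
Circe: 5·0 + 4·1 + 2·1 + 4·3 = 18
Beloved: 5·1 + 4·2 + 2·2 + 4·1 = 21
Kindred: 5·3 + 4·0 + 2·3 + 4·0 = 21
1Q84 has the highest Borda score (30).

1Q84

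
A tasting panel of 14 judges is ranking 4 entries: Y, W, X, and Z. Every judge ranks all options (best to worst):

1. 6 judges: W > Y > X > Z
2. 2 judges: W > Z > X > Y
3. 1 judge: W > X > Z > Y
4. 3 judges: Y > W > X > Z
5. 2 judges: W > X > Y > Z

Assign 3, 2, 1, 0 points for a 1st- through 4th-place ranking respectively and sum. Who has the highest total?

W

Y: 6·2 + 2·0 + 1·0 + 3·3 + 2·1 = 23
W: 6·3 + 2·3 + 1·3 + 3·2 + 2·3 = 39
X: 6·1 + 2·1 + 1·2 + 3·1 + 2·2 = 17
Z: 6·0 + 2·2 + 1·1 + 3·0 + 2·0 = 5
W has the highest Borda score (39).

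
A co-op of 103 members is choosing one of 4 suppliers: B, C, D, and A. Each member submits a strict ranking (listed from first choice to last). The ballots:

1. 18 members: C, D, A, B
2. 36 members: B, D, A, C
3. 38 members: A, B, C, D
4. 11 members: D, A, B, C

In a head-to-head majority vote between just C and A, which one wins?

Voters preferring C to A: 18; preferring A to C: 85.
A wins the head-to-head.

A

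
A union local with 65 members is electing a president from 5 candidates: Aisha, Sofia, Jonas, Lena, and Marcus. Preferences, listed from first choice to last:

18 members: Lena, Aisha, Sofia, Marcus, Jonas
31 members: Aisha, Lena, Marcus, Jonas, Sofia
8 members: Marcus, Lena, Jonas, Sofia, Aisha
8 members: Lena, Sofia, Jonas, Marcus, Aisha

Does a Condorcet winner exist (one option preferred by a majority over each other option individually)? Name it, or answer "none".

Lena

Lena vs Aisha: 34–31 for Lena.
Lena vs Sofia: 65–0 for Lena.
Lena vs Jonas: 65–0 for Lena.
Lena vs Marcus: 57–8 for Lena.
Lena beats every other option head-to-head.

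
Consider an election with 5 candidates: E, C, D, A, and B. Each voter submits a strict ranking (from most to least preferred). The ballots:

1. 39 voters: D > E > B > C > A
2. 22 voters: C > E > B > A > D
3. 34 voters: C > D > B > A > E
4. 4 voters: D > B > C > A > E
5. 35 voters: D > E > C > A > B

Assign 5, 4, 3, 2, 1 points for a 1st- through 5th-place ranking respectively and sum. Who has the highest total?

E: 39·4 + 22·4 + 34·1 + 4·1 + 35·4 = 422
C: 39·2 + 22·5 + 34·5 + 4·3 + 35·3 = 475
D: 39·5 + 22·1 + 34·4 + 4·5 + 35·5 = 548
A: 39·1 + 22·2 + 34·2 + 4·2 + 35·2 = 229
B: 39·3 + 22·3 + 34·3 + 4·4 + 35·1 = 336
D has the highest Borda score (548).

D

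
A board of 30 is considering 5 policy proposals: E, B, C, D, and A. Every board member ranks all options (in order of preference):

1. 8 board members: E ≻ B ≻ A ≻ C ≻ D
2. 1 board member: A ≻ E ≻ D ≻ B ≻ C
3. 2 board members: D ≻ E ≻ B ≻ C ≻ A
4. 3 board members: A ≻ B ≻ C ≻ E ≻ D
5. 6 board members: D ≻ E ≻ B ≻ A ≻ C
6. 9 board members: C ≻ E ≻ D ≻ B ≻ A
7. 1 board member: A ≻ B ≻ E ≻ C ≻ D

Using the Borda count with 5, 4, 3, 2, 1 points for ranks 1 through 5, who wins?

E: 8·5 + 1·4 + 2·4 + 3·2 + 6·4 + 9·4 + 1·3 = 121
B: 8·4 + 1·2 + 2·3 + 3·4 + 6·3 + 9·2 + 1·4 = 92
C: 8·2 + 1·1 + 2·2 + 3·3 + 6·1 + 9·5 + 1·2 = 83
D: 8·1 + 1·3 + 2·5 + 3·1 + 6·5 + 9·3 + 1·1 = 82
A: 8·3 + 1·5 + 2·1 + 3·5 + 6·2 + 9·1 + 1·5 = 72
E has the highest Borda score (121).

E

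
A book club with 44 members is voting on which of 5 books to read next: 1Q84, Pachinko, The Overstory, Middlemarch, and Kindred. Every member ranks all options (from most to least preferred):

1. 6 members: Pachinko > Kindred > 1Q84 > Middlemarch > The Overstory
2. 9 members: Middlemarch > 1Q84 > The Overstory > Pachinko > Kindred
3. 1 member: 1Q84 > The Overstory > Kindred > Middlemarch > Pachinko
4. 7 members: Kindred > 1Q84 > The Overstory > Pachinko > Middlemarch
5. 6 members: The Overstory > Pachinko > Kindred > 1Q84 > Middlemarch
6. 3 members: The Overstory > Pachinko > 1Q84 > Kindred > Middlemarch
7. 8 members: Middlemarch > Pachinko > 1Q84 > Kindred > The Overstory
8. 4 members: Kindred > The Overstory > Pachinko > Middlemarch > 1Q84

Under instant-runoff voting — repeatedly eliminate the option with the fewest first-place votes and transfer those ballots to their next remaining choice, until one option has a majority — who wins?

Kindred

Round 1: 1Q84 1, Pachinko 6, The Overstory 9, Middlemarch 17, Kindred 11. Eliminate 1Q84.
Round 2: Pachinko 6, The Overstory 10, Middlemarch 17, Kindred 11. Eliminate Pachinko.
Round 3: The Overstory 10, Middlemarch 17, Kindred 17. Eliminate The Overstory.
Round 4: Middlemarch 17, Kindred 27. Kindred has a majority.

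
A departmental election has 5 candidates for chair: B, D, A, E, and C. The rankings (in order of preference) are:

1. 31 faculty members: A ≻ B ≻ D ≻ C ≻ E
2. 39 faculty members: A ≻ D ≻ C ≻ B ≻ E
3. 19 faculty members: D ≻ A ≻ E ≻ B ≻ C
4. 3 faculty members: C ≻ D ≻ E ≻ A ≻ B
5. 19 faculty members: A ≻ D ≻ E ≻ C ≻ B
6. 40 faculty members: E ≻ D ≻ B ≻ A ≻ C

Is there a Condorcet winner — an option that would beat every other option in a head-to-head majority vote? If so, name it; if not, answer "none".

A

A vs B: 111–40 for A.
A vs D: 89–62 for A.
A vs E: 108–43 for A.
A vs C: 148–3 for A.
A beats every other option head-to-head.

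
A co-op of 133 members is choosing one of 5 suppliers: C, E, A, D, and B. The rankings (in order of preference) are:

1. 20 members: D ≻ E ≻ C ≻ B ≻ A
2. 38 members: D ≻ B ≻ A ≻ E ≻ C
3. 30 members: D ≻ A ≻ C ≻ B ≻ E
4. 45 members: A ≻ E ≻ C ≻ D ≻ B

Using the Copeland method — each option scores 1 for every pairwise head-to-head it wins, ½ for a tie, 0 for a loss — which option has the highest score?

C: beats B; loses to E, A, and D → score 1.
E: beats C; loses to A, D, and B → score 1.
A: beats C, E, and B; loses to D → score 3.
D: beats C, E, A, and B → score 4.
B: beats E; loses to C, A, and D → score 1.
D has the best pairwise record.

D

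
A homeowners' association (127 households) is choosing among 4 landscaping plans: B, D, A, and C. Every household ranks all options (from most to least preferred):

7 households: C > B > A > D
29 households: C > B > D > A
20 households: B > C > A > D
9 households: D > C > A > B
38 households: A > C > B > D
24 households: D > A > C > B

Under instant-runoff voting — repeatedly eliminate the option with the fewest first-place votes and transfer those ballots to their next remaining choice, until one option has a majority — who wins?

Round 1: B 20, D 33, A 38, C 36. Eliminate B.
Round 2: D 33, A 38, C 56. Eliminate D.
Round 3: A 62, C 65. C has a majority.

C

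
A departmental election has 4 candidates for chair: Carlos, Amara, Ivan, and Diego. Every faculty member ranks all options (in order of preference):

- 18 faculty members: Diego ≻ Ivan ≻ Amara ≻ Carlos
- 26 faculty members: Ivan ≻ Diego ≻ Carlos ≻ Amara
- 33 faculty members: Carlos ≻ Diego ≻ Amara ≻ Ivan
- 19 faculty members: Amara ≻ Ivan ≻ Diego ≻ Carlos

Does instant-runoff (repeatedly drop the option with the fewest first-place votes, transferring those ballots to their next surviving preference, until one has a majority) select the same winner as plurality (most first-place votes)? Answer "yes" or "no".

Instant-runoff — R1 Carlos 33, Amara 19, Ivan 26, Diego 18 (Diego out); R2 Carlos 33, Amara 19, Ivan 44 (Amara out); R3 Carlos 33, Ivan 63 (Ivan winner). Winner: Ivan.
Plurality — first-place votes: Carlos 33, Amara 19, Ivan 26, Diego 18. Winner: Carlos.
The two methods disagree.

no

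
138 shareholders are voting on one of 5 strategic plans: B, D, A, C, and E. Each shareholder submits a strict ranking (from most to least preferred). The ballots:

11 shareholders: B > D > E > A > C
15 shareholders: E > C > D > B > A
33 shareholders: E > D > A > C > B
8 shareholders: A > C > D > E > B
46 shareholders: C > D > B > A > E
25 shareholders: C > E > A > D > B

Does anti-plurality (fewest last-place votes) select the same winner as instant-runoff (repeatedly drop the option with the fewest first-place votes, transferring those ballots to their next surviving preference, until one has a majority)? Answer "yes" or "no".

no

Anti-plurality — last-place votes: B 66, D 0, A 15, C 11, E 46. Winner: D.
Instant-runoff — R1 B 11, D 0, A 8, C 71, E 48 (C winner). Winner: C.
The two methods disagree.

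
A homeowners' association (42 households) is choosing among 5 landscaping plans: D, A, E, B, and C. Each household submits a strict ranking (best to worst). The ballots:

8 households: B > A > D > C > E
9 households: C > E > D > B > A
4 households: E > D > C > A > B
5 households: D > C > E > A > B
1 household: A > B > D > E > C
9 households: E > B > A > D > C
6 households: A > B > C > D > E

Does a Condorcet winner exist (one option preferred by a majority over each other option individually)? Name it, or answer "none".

Checking pairwise contests:
A beats D 24–18.
E beats A 27–15.
C beats E 28–14.
E beats B 27–15.
D beats C 27–15.
Every option loses at least one head-to-head, so there is no Condorcet winner.

none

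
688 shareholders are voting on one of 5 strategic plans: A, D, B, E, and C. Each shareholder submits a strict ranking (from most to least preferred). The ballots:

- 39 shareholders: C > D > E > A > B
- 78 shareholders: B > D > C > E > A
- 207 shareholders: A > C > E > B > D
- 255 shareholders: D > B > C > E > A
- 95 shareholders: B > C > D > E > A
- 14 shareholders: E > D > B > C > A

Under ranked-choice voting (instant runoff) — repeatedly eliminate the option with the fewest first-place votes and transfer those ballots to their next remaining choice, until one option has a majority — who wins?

D

Round 1: A 207, D 255, B 173, E 14, C 39. Eliminate E.
Round 2: A 207, D 269, B 173, C 39. Eliminate C.
Round 3: A 207, D 308, B 173. Eliminate B.
Round 4: A 207, D 481. D has a majority.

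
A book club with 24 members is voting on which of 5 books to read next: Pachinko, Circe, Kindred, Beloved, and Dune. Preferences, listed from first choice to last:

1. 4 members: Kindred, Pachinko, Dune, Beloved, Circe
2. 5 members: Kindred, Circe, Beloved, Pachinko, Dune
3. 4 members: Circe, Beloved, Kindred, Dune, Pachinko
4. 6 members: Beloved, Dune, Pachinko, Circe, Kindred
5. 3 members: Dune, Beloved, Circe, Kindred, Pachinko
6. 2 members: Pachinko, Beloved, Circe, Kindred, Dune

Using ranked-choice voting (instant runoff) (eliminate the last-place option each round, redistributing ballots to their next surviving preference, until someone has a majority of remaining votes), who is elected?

Round 1: Pachinko 2, Circe 4, Kindred 9, Beloved 6, Dune 3. Eliminate Pachinko.
Round 2: Circe 4, Kindred 9, Beloved 8, Dune 3. Eliminate Dune.
Round 3: Circe 4, Kindred 9, Beloved 11. Eliminate Circe.
Round 4: Kindred 9, Beloved 15. Beloved has a majority.

Beloved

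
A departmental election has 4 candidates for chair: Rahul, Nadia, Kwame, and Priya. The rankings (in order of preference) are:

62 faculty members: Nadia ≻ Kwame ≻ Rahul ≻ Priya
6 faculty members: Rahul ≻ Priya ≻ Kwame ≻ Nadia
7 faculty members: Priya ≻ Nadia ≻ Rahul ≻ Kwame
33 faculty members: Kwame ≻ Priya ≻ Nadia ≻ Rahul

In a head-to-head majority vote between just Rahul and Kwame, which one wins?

Kwame

Voters preferring Rahul to Kwame: 13; preferring Kwame to Rahul: 95.
Kwame wins the head-to-head.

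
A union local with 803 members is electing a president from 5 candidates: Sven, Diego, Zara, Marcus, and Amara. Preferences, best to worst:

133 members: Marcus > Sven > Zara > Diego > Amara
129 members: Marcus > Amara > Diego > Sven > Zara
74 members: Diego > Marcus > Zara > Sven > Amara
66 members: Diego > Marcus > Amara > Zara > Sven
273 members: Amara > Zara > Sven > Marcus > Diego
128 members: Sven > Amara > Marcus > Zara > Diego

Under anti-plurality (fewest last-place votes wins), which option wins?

Marcus

Last-place votes: Sven 66, Diego 401, Zara 129, Marcus 0, Amara 207.
Marcus is ranked last by the fewest voters, so Marcus wins.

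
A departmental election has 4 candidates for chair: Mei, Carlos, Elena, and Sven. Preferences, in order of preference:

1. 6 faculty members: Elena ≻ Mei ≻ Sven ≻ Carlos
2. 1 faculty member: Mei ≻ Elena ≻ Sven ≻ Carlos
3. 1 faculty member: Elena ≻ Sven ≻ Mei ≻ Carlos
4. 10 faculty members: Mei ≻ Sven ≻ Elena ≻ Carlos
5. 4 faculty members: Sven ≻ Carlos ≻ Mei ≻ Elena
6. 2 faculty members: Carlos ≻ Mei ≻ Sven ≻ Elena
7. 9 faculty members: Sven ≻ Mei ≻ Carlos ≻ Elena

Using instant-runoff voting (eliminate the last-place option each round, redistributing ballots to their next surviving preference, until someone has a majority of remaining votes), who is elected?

Mei

Round 1: Mei 11, Carlos 2, Elena 7, Sven 13. Eliminate Carlos.
Round 2: Mei 13, Elena 7, Sven 13. Eliminate Elena.
Round 3: Mei 19, Sven 14. Mei has a majority.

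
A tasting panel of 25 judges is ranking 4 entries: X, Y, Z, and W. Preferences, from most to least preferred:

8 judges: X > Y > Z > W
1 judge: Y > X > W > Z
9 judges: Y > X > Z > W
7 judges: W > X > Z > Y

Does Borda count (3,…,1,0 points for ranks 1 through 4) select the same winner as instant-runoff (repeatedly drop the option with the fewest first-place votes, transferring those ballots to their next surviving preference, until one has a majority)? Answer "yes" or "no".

Borda — scores: X 58, Y 46, Z 24, W 22. Winner: X.
Instant-runoff — R1 X 8, Y 10, Z 0, W 7 (Z out); R2 X 8, Y 10, W 7 (W out); R3 X 15, Y 10 (X winner). Winner: X.
The two methods agree.

yes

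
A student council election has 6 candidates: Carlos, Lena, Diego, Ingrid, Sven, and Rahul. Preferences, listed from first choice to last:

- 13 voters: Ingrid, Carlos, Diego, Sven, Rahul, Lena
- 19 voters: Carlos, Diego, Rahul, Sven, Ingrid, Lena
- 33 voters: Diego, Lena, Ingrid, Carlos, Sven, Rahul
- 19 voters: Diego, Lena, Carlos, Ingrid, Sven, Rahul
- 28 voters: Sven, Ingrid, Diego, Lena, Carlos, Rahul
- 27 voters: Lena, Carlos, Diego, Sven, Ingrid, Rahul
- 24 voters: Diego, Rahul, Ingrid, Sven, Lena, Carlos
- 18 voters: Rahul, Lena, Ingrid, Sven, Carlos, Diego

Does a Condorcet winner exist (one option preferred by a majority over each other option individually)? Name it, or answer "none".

Diego vs Carlos: 104–77 for Diego.
Diego vs Lena: 136–45 for Diego.
Diego vs Ingrid: 122–59 for Diego.
Diego vs Sven: 135–46 for Diego.
Diego vs Rahul: 163–18 for Diego.
Diego beats every other option head-to-head.

Diego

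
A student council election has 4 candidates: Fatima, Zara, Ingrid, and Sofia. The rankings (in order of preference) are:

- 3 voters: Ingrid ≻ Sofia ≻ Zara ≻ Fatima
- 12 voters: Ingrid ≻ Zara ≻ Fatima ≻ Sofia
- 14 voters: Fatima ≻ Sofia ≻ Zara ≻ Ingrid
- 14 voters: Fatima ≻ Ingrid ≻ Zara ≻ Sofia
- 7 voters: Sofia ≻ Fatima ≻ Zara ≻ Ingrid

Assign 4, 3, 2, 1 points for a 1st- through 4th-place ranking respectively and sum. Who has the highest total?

Fatima: 3·1 + 12·2 + 14·4 + 14·4 + 7·3 = 160
Zara: 3·2 + 12·3 + 14·2 + 14·2 + 7·2 = 112
Ingrid: 3·4 + 12·4 + 14·1 + 14·3 + 7·1 = 123
Sofia: 3·3 + 12·1 + 14·3 + 14·1 + 7·4 = 105
Fatima has the highest Borda score (160).

Fatima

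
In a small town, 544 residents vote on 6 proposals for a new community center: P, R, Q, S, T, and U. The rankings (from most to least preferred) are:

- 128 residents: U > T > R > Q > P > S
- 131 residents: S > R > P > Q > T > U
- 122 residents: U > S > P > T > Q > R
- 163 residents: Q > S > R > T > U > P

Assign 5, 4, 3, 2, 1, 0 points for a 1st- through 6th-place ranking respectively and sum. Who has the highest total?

S

P: 128·1 + 131·3 + 122·3 + 163·0 = 887
R: 128·3 + 131·4 + 122·0 + 163·3 = 1397
Q: 128·2 + 131·2 + 122·1 + 163·5 = 1455
S: 128·0 + 131·5 + 122·4 + 163·4 = 1795
T: 128·4 + 131·1 + 122·2 + 163·2 = 1213
U: 128·5 + 131·0 + 122·5 + 163·1 = 1413
S has the highest Borda score (1795).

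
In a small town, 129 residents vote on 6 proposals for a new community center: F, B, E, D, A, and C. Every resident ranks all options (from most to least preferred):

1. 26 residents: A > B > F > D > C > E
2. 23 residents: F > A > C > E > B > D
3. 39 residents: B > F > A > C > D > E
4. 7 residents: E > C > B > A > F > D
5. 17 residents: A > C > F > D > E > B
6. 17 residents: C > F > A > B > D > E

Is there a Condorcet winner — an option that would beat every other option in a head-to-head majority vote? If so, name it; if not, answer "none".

none

Checking pairwise contests:
B beats F 72–57.
A beats B 83–46.
F beats E 122–7.
F beats D 129–0.
F beats A 79–50.
F beats C 88–41.
Every option loses at least one head-to-head, so there is no Condorcet winner.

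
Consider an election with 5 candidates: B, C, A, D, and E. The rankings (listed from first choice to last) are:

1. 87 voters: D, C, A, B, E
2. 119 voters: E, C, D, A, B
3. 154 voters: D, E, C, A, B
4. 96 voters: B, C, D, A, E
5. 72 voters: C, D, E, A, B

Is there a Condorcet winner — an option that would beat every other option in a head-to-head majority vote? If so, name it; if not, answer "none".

Checking pairwise contests:
C beats B 432–96.
E beats C 273–255.
C beats A 528–0.
C beats D 287–241.
D beats E 409–119.
Every option loses at least one head-to-head, so there is no Condorcet winner.

none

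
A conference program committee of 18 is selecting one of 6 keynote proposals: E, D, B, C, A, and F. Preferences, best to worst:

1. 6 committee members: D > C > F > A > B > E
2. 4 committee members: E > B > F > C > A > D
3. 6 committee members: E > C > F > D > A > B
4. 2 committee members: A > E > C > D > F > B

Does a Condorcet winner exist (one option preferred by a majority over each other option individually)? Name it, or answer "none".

E

E vs D: 12–6 for E.
E vs B: 12–6 for E.
E vs C: 12–6 for E.
E vs A: 10–8 for E.
E vs F: 12–6 for E.
E beats every other option head-to-head.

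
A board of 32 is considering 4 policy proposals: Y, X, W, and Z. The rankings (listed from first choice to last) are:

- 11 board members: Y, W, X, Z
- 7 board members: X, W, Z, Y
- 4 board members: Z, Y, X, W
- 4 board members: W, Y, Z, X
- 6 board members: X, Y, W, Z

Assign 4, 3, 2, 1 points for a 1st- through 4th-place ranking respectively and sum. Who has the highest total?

Y: 11·4 + 7·1 + 4·3 + 4·3 + 6·3 = 93
X: 11·2 + 7·4 + 4·2 + 4·1 + 6·4 = 86
W: 11·3 + 7·3 + 4·1 + 4·4 + 6·2 = 86
Z: 11·1 + 7·2 + 4·4 + 4·2 + 6·1 = 55
Y has the highest Borda score (93).

Y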